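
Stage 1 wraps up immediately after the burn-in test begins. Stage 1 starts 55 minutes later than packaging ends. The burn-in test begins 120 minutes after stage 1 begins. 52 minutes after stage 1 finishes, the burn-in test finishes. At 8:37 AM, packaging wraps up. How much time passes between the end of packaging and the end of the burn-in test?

Stage 1 starts at 8:37 AM + 55 min = 9:32 AM.
The burn-in test starts at 9:32 AM + 120 min = 11:32 AM.
So stage 1 ends at 11:32 AM.
The burn-in test ends at 11:32 AM + 52 min = 12:24 PM.
From 8:37 AM to 12:24 PM is 227 minutes.

227 minutes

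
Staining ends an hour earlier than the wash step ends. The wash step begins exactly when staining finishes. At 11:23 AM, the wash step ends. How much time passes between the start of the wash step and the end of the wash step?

Staining ends at 11:23 AM − 60 min = 10:23 AM.
So the wash step starts at 10:23 AM.
From 10:23 AM to 11:23 AM is 60 minutes.

60 minutes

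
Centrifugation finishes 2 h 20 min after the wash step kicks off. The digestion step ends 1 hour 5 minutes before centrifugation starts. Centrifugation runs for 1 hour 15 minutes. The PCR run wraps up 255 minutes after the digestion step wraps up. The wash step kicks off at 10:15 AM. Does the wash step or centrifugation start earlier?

the wash step

Centrifugation ends at 10:15 AM + 140 min = 12:35 PM.
Centrifugation starts at 12:35 PM − 75 min = 11:20 AM.
The wash step starts at 10:15 AM and centrifugation starts at 11:20 AM, so the wash step is first.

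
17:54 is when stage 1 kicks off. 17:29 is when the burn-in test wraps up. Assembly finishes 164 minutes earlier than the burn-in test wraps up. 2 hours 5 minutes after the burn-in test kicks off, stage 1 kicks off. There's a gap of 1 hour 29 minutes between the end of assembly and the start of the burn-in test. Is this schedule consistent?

No

Assembly ends at 17:29 − 164 min = 14:45.
The burn-in test starts at 14:45 + 89 min = 16:14.
Stage 1 starts at 16:14 + 125 min = 18:19.
But stage 1 is also said to start at 17:54 — a 25-minute conflict.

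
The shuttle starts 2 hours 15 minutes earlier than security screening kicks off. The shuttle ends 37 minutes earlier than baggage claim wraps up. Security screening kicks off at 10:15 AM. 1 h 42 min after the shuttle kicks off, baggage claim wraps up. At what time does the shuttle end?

The shuttle starts at 10:15 AM − 135 min = 8:00 AM.
Baggage claim ends at 8:00 AM + 102 min = 9:42 AM.
The shuttle ends at 9:42 AM − 37 min = 9:05 AM.

9:05 AM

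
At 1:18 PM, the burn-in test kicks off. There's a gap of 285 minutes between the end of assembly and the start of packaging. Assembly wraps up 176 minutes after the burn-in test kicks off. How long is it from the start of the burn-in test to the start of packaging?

Assembly ends at 1:18 PM + 176 min = 4:14 PM.
Packaging starts at 4:14 PM + 285 min = 8:59 PM.
From 1:18 PM to 8:59 PM is 461 minutes.

461 minutes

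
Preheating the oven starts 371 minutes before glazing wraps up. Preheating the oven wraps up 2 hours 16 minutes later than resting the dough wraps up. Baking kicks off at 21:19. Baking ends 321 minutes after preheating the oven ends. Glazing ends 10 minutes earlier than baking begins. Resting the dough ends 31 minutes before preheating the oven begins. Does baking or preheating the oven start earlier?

preheating the oven

Glazing ends at 21:19 − 10 min = 21:09.
Preheating the oven starts at 21:09 − 371 min = 14:58.
Baking starts at 21:19 and preheating the oven starts at 14:58, so preheating the oven is first.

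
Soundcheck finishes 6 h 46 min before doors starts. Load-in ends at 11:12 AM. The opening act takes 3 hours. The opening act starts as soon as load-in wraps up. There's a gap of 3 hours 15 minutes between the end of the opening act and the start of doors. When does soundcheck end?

The opening act starts at 11:12 AM.
The opening act ends at 11:12 AM + 180 min = 2:12 PM.
Doors starts at 2:12 PM + 195 min = 5:27 PM.
Soundcheck ends at 5:27 PM − 406 min = 10:41 AM.

10:41 AM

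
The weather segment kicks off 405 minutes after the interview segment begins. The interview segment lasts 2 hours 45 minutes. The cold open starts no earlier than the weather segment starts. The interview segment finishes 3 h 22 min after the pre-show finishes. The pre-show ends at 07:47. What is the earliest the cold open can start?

15:09

The interview segment ends at 07:47 + 202 min = 11:09.
The interview segment starts at 11:09 − 165 min = 08:24.
The weather segment starts at 08:24 + 405 min = 15:09.
The cold open is bounded by the weather segment, so the earliest it can start is 15:09.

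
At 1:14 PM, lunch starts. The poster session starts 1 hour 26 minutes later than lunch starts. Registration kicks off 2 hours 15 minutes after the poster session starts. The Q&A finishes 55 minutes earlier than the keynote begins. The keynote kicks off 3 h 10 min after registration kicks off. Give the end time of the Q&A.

7:10 PM

The poster session starts at 1:14 PM + 86 min = 2:40 PM.
Registration starts at 2:40 PM + 135 min = 4:55 PM.
The keynote starts at 4:55 PM + 190 min = 8:05 PM.
The Q&A ends at 8:05 PM − 55 min = 7:10 PM.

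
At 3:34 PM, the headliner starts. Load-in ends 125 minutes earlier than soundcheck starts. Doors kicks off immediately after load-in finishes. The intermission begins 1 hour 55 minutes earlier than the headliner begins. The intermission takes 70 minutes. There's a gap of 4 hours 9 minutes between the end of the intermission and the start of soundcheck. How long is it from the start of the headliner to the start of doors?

The intermission starts at 3:34 PM − 115 min = 1:39 PM.
The intermission ends at 1:39 PM + 70 min = 2:49 PM.
Soundcheck starts at 2:49 PM + 249 min = 6:58 PM.
Load-in ends at 6:58 PM − 125 min = 4:53 PM.
So doors starts at 4:53 PM.
From 3:34 PM to 4:53 PM is 1 hour 19 minutes.

1 hour 19 minutes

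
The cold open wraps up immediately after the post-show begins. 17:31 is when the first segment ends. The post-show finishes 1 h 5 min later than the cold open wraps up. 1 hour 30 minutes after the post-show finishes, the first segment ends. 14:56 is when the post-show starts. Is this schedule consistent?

Yes

The cold open ends at 14:56.
The post-show ends at 14:56 + 65 min = 16:01.
The first segment ends at 16:01 + 90 min = 17:31.
That matches the stated 17:31, so the schedule is consistent.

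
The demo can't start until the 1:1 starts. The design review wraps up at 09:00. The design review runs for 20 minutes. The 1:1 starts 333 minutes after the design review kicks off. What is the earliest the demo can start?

The design review starts at 09:00 − 20 min = 08:40.
The 1:1 starts at 08:40 + 333 min = 14:13.
The demo is bounded by the 1:1, so the earliest it can start is 14:13.

14:13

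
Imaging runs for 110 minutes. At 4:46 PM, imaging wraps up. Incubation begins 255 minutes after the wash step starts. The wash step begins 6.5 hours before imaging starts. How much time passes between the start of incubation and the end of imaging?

Imaging starts at 4:46 PM − 110 min = 2:56 PM.
The wash step starts at 2:56 PM − 390 min = 8:26 AM.
Incubation starts at 8:26 AM + 255 min = 12:41 PM.
From 12:41 PM to 4:46 PM is 4 hours 5 minutes.

4 hours 5 minutes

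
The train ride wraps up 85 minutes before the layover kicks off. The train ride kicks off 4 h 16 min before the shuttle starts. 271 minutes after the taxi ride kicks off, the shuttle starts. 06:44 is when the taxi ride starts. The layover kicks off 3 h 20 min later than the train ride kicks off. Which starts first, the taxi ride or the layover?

the taxi ride

The shuttle starts at 06:44 + 271 min = 11:15.
The train ride starts at 11:15 − 256 min = 06:59.
The layover starts at 06:59 + 200 min = 10:19.
The taxi ride starts at 06:44 and the layover starts at 10:19, so the taxi ride is first.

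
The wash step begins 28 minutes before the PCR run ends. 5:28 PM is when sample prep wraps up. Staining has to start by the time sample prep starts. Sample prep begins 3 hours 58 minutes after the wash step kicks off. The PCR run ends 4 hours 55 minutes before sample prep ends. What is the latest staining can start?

4:03 PM

The PCR run ends at 5:28 PM − 295 min = 12:33 PM.
The wash step starts at 12:33 PM − 28 min = 12:05 PM.
Sample prep starts at 12:05 PM + 238 min = 4:03 PM.
Staining is bounded by sample prep, so the latest it can start is 4:03 PM.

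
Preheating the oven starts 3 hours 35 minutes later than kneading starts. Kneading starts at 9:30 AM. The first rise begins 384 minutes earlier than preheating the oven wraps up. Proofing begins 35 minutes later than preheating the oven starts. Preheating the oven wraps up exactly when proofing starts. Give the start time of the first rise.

7:16 AM

Preheating the oven starts at 9:30 AM + 215 min = 1:05 PM.
Proofing starts at 1:05 PM + 35 min = 1:40 PM.
So preheating the oven ends at 1:40 PM.
The first rise starts at 1:40 PM − 384 min = 7:16 AM.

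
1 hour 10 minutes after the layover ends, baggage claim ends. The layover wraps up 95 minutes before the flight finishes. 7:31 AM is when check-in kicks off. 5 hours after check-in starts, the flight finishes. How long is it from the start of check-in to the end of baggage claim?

275 minutes

The flight ends at 7:31 AM + 300 min = 12:31 PM.
The layover ends at 12:31 PM − 95 min = 10:56 AM.
Baggage claim ends at 10:56 AM + 70 min = 12:06 PM.
From 7:31 AM to 12:06 PM is 275 minutes.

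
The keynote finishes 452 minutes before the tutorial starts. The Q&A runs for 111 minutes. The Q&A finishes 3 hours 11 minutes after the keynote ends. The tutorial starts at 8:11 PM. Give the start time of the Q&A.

The keynote ends at 8:11 PM − 452 min = 12:39 PM.
The Q&A ends at 12:39 PM + 191 min = 3:50 PM.
The Q&A starts at 3:50 PM − 111 min = 1:59 PM.

1:59 PM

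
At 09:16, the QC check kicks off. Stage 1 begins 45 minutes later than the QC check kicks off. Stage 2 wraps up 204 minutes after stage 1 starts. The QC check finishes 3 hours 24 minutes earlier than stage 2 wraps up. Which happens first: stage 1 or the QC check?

Stage 1 starts at 09:16 + 45 min = 10:01.
Stage 1 starts at 10:01 and the QC check starts at 09:16, so the QC check is first.

the QC check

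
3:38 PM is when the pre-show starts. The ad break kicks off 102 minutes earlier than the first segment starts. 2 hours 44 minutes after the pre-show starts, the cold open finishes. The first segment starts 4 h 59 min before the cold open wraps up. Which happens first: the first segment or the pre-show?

the first segment

The cold open ends at 3:38 PM + 164 min = 6:22 PM.
The first segment starts at 6:22 PM − 299 min = 1:23 PM.
The first segment starts at 1:23 PM and the pre-show starts at 3:38 PM, so the first segment is first.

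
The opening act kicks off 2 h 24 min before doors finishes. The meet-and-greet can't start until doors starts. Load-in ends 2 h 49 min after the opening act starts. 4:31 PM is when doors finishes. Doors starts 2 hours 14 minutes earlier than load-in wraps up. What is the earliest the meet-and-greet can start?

2:42 PM

The opening act starts at 4:31 PM − 144 min = 2:07 PM.
Load-in ends at 2:07 PM + 169 min = 4:56 PM.
Doors starts at 4:56 PM − 134 min = 2:42 PM.
The meet-and-greet is bounded by doors, so the earliest it can start is 2:42 PM.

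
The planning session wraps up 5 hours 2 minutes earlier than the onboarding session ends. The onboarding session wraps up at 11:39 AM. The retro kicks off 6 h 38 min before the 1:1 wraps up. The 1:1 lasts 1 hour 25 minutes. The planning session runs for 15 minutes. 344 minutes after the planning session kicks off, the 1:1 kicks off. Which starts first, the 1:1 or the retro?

The planning session ends at 11:39 AM − 302 min = 6:37 AM.
The planning session starts at 6:37 AM − 15 min = 6:22 AM.
The 1:1 starts at 6:22 AM + 344 min = 12:06 PM.
The 1:1 ends at 12:06 PM + 85 min = 1:31 PM.
The retro starts at 1:31 PM − 398 min = 6:53 AM.
The 1:1 starts at 12:06 PM and the retro starts at 6:53 AM, so the retro is first.

the retro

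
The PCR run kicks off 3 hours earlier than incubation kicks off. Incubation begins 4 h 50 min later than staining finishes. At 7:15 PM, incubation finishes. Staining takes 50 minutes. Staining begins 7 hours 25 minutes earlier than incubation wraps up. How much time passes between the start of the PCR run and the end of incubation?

Staining starts at 7:15 PM − 445 min = 11:50 AM.
Staining ends at 11:50 AM + 50 min = 12:40 PM.
Incubation starts at 12:40 PM + 290 min = 5:30 PM.
The PCR run starts at 5:30 PM − 180 min = 2:30 PM.
From 2:30 PM to 7:15 PM is 4 h 45 min.

4 h 45 min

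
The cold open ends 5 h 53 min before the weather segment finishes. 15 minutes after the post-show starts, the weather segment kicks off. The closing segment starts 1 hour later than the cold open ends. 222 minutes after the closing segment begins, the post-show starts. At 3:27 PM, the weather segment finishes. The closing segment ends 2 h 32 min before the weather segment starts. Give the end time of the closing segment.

The cold open ends at 3:27 PM − 353 min = 9:34 AM.
The closing segment starts at 9:34 AM + 60 min = 10:34 AM.
The post-show starts at 10:34 AM + 222 min = 2:16 PM.
The weather segment starts at 2:16 PM + 15 min = 2:31 PM.
The closing segment ends at 2:31 PM − 152 min = 11:59 AM.

11:59 AM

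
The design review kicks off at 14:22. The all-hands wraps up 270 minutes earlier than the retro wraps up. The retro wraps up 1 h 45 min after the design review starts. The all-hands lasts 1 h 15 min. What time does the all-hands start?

10:22

The retro ends at 14:22 + 105 min = 16:07.
The all-hands ends at 16:07 − 270 min = 11:37.
The all-hands starts at 11:37 − 75 min = 10:22.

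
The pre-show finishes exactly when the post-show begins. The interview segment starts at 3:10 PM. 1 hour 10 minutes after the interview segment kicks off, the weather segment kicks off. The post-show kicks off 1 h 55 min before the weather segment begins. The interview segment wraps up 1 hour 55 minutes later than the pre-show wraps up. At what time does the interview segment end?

The weather segment starts at 3:10 PM + 70 min = 4:20 PM.
The post-show starts at 4:20 PM − 115 min = 2:25 PM.
So the pre-show ends at 2:25 PM.
The interview segment ends at 2:25 PM + 115 min = 4:20 PM.

4:20 PM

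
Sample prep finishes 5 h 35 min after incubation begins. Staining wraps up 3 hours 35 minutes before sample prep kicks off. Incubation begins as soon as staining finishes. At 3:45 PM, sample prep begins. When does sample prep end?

5:45 PM

Staining ends at 3:45 PM − 215 min = 12:10 PM.
So incubation starts at 12:10 PM.
Sample prep ends at 12:10 PM + 335 min = 5:45 PM.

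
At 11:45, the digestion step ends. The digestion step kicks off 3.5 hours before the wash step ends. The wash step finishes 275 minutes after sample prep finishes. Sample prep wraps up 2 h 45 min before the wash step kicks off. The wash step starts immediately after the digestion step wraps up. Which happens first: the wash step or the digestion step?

the digestion step

The wash step starts at 11:45.
Sample prep ends at 11:45 − 165 min = 09:00.
The wash step ends at 09:00 + 275 min = 13:35.
The digestion step starts at 13:35 − 210 min = 10:05.
The wash step starts at 11:45 and the digestion step starts at 10:05, so the digestion step is first.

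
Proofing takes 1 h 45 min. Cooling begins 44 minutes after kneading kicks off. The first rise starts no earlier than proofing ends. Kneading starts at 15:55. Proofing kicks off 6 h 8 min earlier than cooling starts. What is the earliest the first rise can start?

12:16

Cooling starts at 15:55 + 44 min = 16:39.
Proofing starts at 16:39 − 368 min = 10:31.
Proofing ends at 10:31 + 105 min = 12:16.
The first rise is bounded by proofing, so the earliest it can start is 12:16.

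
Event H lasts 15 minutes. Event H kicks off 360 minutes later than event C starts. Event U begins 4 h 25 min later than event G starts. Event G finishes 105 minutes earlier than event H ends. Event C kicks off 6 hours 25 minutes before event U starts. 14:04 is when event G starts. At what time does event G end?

Event U starts at 14:04 + 265 min = 18:29.
Event C starts at 18:29 − 385 min = 12:04.
Event H starts at 12:04 + 360 min = 18:04.
Event H ends at 18:04 + 15 min = 18:19.
Event G ends at 18:19 − 105 min = 16:34.

16:34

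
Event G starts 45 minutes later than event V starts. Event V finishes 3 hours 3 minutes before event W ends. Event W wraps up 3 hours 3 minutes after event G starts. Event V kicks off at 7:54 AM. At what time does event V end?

8:39 AM

Event G starts at 7:54 AM + 45 min = 8:39 AM.
Event W ends at 8:39 AM + 183 min = 11:42 AM.
Event V ends at 11:42 AM − 183 min = 8:39 AM.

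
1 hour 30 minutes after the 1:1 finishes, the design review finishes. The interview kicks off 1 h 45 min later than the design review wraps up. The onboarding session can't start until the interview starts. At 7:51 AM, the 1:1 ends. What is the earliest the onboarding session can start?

11:06 AM

The design review ends at 7:51 AM + 90 min = 9:21 AM.
The interview starts at 9:21 AM + 105 min = 11:06 AM.
The onboarding session is bounded by the interview, so the earliest it can start is 11:06 AM.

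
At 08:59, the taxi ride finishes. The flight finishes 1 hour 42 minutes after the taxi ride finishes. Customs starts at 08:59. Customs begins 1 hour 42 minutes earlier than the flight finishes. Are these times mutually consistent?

Yes

The flight ends at 08:59 + 102 min = 10:41.
Customs starts at 10:41 − 102 min = 08:59.
That matches the stated 08:59, so the schedule is consistent.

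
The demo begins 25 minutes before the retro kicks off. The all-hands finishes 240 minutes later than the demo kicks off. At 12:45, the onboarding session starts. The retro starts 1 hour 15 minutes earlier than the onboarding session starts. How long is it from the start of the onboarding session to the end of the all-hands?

2 h 20 min

The retro starts at 12:45 − 75 min = 11:30.
The demo starts at 11:30 − 25 min = 11:05.
The all-hands ends at 11:05 + 240 min = 15:05.
From 12:45 to 15:05 is 2 h 20 min.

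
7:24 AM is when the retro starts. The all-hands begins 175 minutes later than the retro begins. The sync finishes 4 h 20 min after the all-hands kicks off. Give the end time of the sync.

The all-hands starts at 7:24 AM + 175 min = 10:19 AM.
The sync ends at 10:19 AM + 260 min = 2:39 PM.

2:39 PM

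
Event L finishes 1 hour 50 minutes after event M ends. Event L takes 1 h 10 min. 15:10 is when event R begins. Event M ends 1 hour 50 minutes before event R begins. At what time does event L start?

14:00

Event M ends at 15:10 − 110 min = 13:20.
Event L ends at 13:20 + 110 min = 15:10.
Event L starts at 15:10 − 70 min = 14:00.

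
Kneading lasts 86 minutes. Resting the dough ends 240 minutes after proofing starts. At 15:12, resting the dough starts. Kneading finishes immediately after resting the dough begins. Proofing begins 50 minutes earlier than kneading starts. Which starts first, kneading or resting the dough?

kneading

Kneading ends at 15:12.
Kneading starts at 15:12 − 86 min = 13:46.
Kneading starts at 13:46 and resting the dough starts at 15:12, so kneading is first.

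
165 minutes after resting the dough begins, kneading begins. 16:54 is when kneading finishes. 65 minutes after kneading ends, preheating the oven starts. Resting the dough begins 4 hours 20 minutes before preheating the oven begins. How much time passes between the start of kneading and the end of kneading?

Preheating the oven starts at 16:54 + 65 min = 17:59.
Resting the dough starts at 17:59 − 260 min = 13:39.
Kneading starts at 13:39 + 165 min = 16:24.
From 16:24 to 16:54 is half an hour.

half an hour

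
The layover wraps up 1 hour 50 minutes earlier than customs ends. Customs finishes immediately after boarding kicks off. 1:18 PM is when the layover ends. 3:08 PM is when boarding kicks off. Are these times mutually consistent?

Yes

Customs ends at 3:08 PM.
The layover ends at 3:08 PM − 110 min = 1:18 PM.
That matches the stated 1:18 PM, so the schedule is consistent.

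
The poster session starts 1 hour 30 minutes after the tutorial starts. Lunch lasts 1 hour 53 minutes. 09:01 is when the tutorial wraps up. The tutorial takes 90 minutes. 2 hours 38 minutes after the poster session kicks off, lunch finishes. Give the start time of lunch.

The tutorial starts at 09:01 − 90 min = 07:31.
The poster session starts at 07:31 + 90 min = 09:01.
Lunch ends at 09:01 + 158 min = 11:39.
Lunch starts at 11:39 − 113 min = 09:46.

09:46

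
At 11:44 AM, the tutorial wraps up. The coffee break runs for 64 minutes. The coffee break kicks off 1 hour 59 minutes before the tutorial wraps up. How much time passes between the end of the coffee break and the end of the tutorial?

The coffee break starts at 11:44 AM − 119 min = 9:45 AM.
The coffee break ends at 9:45 AM + 64 min = 10:49 AM.
From 10:49 AM to 11:44 AM is 55 minutes.

55 minutes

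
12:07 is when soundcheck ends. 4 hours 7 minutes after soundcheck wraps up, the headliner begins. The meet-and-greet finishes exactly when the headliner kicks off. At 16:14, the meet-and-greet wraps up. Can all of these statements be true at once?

The headliner starts at 12:07 + 247 min = 16:14.
So the meet-and-greet ends at 16:14.
That matches the stated 16:14, so the schedule is consistent.

Yes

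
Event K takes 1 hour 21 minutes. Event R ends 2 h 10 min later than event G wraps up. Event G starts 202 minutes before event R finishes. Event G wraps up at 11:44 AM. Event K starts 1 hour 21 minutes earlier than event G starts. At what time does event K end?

Event R ends at 11:44 AM + 130 min = 1:54 PM.
Event G starts at 1:54 PM − 202 min = 10:32 AM.
Event K starts at 10:32 AM − 81 min = 9:11 AM.
Event K ends at 9:11 AM + 81 min = 10:32 AM.

10:32 AM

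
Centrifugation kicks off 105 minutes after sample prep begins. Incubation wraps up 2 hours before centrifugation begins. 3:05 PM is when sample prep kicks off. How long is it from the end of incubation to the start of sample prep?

15 minutes

Centrifugation starts at 3:05 PM + 105 min = 4:50 PM.
Incubation ends at 4:50 PM − 120 min = 2:50 PM.
From 2:50 PM to 3:05 PM is 15 minutes.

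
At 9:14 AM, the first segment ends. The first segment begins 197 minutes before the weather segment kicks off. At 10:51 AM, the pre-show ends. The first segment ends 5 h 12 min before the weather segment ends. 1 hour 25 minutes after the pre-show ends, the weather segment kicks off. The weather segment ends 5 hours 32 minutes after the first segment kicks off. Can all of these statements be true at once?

The weather segment starts at 10:51 AM + 85 min = 12:16 PM.
The first segment starts at 12:16 PM − 197 min = 8:59 AM.
The weather segment ends at 8:59 AM + 332 min = 2:31 PM.
The first segment ends at 2:31 PM − 312 min = 9:19 AM.
But the first segment is also said to end at 9:14 AM — a 5-minute conflict.

No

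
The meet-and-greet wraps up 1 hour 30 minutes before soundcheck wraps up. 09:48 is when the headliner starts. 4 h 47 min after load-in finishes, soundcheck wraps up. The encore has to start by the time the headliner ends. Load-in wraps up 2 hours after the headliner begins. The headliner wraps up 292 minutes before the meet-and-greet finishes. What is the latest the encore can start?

10:13

Load-in ends at 09:48 + 120 min = 11:48.
Soundcheck ends at 11:48 + 287 min = 16:35.
The meet-and-greet ends at 16:35 − 90 min = 15:05.
The headliner ends at 15:05 − 292 min = 10:13.
The encore is bounded by the headliner, so the latest it can start is 10:13.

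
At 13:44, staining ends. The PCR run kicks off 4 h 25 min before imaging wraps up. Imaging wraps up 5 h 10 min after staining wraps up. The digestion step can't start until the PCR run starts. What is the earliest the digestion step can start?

14:29

Imaging ends at 13:44 + 310 min = 18:54.
The PCR run starts at 18:54 − 265 min = 14:29.
The digestion step is bounded by the PCR run, so the earliest it can start is 14:29.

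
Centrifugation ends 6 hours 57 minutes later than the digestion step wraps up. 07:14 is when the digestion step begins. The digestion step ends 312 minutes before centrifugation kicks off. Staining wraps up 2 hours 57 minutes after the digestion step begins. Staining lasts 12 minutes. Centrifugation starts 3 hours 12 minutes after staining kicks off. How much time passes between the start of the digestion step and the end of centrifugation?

7 hours 42 minutes

Staining ends at 07:14 + 177 min = 10:11.
Staining starts at 10:11 − 12 min = 09:59.
Centrifugation starts at 09:59 + 192 min = 13:11.
The digestion step ends at 13:11 − 312 min = 07:59.
Centrifugation ends at 07:59 + 417 min = 14:56.
From 07:14 to 14:56 is 7 hours 42 minutes.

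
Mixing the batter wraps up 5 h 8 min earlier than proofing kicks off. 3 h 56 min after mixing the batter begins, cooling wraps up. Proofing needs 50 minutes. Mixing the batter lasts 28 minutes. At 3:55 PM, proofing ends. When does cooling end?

Proofing starts at 3:55 PM − 50 min = 3:05 PM.
Mixing the batter ends at 3:05 PM − 308 min = 9:57 AM.
Mixing the batter starts at 9:57 AM − 28 min = 9:29 AM.
Cooling ends at 9:29 AM + 236 min = 1:25 PM.

1:25 PM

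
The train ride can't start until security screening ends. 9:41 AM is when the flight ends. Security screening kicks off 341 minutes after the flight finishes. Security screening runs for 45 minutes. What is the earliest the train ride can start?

4:07 PM

Security screening starts at 9:41 AM + 341 min = 3:22 PM.
Security screening ends at 3:22 PM + 45 min = 4:07 PM.
The train ride is bounded by security screening, so the earliest it can start is 4:07 PM.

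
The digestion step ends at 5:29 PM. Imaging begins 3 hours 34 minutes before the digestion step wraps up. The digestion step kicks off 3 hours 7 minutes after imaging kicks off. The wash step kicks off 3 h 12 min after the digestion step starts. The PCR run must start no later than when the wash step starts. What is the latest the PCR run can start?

Imaging starts at 5:29 PM − 214 min = 1:55 PM.
The digestion step starts at 1:55 PM + 187 min = 5:02 PM.
The wash step starts at 5:02 PM + 192 min = 8:14 PM.
The PCR run is bounded by the wash step, so the latest it can start is 8:14 PM.

8:14 PM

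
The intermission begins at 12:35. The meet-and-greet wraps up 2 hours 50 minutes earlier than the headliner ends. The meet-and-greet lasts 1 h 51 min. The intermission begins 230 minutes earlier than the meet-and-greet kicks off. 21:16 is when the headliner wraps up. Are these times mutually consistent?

The meet-and-greet ends at 21:16 − 170 min = 18:26.
The meet-and-greet starts at 18:26 − 111 min = 16:35.
The intermission starts at 16:35 − 230 min = 12:45.
But the intermission is also said to start at 12:35 — a 10-minute conflict.

No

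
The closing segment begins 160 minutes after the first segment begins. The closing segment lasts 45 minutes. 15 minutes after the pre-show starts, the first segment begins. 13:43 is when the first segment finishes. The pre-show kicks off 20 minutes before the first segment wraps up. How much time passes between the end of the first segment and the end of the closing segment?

The pre-show starts at 13:43 − 20 min = 13:23.
The first segment starts at 13:23 + 15 min = 13:38.
The closing segment starts at 13:38 + 160 min = 16:18.
The closing segment ends at 16:18 + 45 min = 17:03.
From 13:43 to 17:03 is 3 hours 20 minutes.

3 hours 20 minutes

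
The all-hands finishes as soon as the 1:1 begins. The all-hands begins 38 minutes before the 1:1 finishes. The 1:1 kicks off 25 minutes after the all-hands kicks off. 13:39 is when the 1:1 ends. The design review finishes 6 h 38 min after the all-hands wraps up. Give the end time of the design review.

The all-hands starts at 13:39 − 38 min = 13:01.
The 1:1 starts at 13:01 + 25 min = 13:26.
So the all-hands ends at 13:26.
The design review ends at 13:26 + 398 min = 20:04.

20:04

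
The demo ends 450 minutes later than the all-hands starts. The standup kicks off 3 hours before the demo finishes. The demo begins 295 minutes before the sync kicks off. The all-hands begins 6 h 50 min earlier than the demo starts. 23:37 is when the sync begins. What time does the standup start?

16:22

The demo starts at 23:37 − 295 min = 18:42.
The all-hands starts at 18:42 − 410 min = 11:52.
The demo ends at 11:52 + 450 min = 19:22.
The standup starts at 19:22 − 180 min = 16:22.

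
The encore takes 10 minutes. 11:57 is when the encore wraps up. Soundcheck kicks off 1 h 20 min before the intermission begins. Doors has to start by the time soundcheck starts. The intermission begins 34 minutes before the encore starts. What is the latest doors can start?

The encore starts at 11:57 − 10 min = 11:47.
The intermission starts at 11:47 − 34 min = 11:13.
Soundcheck starts at 11:13 − 80 min = 09:53.
Doors is bounded by soundcheck, so the latest it can start is 09:53.

09:53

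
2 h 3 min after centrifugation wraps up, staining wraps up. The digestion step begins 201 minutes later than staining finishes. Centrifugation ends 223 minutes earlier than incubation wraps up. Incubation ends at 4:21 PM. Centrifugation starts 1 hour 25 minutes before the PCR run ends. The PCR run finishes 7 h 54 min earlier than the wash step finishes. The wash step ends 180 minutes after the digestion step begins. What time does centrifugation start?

11:43 AM

Centrifugation ends at 4:21 PM − 223 min = 12:38 PM.
Staining ends at 12:38 PM + 123 min = 2:41 PM.
The digestion step starts at 2:41 PM + 201 min = 6:02 PM.
The wash step ends at 6:02 PM + 180 min = 9:02 PM.
The PCR run ends at 9:02 PM − 474 min = 1:08 PM.
Centrifugation starts at 1:08 PM − 85 min = 11:43 AM.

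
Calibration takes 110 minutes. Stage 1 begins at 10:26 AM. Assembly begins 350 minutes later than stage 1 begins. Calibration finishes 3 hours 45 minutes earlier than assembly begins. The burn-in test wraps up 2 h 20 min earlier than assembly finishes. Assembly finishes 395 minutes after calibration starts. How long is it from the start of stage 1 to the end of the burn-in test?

Assembly starts at 10:26 AM + 350 min = 4:16 PM.
Calibration ends at 4:16 PM − 225 min = 12:31 PM.
Calibration starts at 12:31 PM − 110 min = 10:41 AM.
Assembly ends at 10:41 AM + 395 min = 5:16 PM.
The burn-in test ends at 5:16 PM − 140 min = 2:56 PM.
From 10:26 AM to 2:56 PM is 4.5 hours.

4.5 hours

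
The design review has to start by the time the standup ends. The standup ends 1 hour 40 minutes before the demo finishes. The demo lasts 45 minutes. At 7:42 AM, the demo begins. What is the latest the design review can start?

6:47 AM

The demo ends at 7:42 AM + 45 min = 8:27 AM.
The standup ends at 8:27 AM − 100 min = 6:47 AM.
The design review is bounded by the standup, so the latest it can start is 6:47 AM.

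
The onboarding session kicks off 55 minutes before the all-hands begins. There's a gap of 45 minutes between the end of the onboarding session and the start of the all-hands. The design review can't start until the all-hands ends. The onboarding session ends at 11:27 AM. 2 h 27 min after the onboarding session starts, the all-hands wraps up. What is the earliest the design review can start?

The all-hands starts at 11:27 AM + 45 min = 12:12 PM.
The onboarding session starts at 12:12 PM − 55 min = 11:17 AM.
The all-hands ends at 11:17 AM + 147 min = 1:44 PM.
The design review is bounded by the all-hands, so the earliest it can start is 1:44 PM.

1:44 PM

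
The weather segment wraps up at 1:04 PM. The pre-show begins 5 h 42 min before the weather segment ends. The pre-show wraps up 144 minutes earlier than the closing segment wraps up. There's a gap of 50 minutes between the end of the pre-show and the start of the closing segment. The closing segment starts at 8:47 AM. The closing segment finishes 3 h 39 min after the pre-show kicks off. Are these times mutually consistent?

No

The pre-show starts at 1:04 PM − 342 min = 7:22 AM.
The closing segment ends at 7:22 AM + 219 min = 11:01 AM.
The pre-show ends at 11:01 AM − 144 min = 8:37 AM.
The closing segment starts at 8:37 AM + 50 min = 9:27 AM.
But the closing segment is also said to start at 8:47 AM — a 40-minute conflict.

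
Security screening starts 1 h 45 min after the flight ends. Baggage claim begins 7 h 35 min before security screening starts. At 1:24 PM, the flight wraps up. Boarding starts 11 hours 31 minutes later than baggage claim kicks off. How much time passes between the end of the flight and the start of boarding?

Security screening starts at 1:24 PM + 105 min = 3:09 PM.
Baggage claim starts at 3:09 PM − 455 min = 7:34 AM.
Boarding starts at 7:34 AM + 691 min = 7:05 PM.
From 1:24 PM to 7:05 PM is 5 h 41 min.

5 h 41 min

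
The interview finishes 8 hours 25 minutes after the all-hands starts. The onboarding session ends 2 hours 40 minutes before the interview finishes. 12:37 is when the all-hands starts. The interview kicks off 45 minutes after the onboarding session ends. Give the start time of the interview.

19:07

The interview ends at 12:37 + 505 min = 21:02.
The onboarding session ends at 21:02 − 160 min = 18:22.
The interview starts at 18:22 + 45 min = 19:07.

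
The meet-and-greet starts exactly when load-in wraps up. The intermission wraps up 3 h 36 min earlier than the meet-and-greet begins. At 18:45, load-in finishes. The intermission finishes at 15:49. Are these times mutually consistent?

The meet-and-greet starts at 18:45.
The intermission ends at 18:45 − 216 min = 15:09.
But the intermission is also said to end at 15:49 — a 40-minute conflict.

No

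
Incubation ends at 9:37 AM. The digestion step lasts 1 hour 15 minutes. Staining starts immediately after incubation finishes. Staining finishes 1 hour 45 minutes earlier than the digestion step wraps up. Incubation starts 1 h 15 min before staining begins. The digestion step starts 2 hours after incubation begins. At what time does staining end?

9:52 AM

Staining starts at 9:37 AM.
Incubation starts at 9:37 AM − 75 min = 8:22 AM.
The digestion step starts at 8:22 AM + 120 min = 10:22 AM.
The digestion step ends at 10:22 AM + 75 min = 11:37 AM.
Staining ends at 11:37 AM − 105 min = 9:52 AM.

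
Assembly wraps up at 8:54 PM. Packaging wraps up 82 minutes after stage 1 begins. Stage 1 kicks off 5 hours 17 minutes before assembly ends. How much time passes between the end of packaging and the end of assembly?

3 h 55 min

Stage 1 starts at 8:54 PM − 317 min = 3:37 PM.
Packaging ends at 3:37 PM + 82 min = 4:59 PM.
From 4:59 PM to 8:54 PM is 3 h 55 min.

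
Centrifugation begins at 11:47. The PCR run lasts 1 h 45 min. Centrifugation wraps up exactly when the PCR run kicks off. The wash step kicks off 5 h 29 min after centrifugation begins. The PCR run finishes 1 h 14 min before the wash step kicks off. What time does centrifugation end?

The wash step starts at 11:47 + 329 min = 17:16.
The PCR run ends at 17:16 − 74 min = 16:02.
The PCR run starts at 16:02 − 105 min = 14:17.
So centrifugation ends at 14:17.

14:17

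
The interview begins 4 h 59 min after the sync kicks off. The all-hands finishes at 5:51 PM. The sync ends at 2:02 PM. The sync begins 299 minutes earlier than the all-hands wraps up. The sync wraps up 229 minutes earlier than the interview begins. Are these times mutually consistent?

The sync starts at 5:51 PM − 299 min = 12:52 PM.
The interview starts at 12:52 PM + 299 min = 5:51 PM.
The sync ends at 5:51 PM − 229 min = 2:02 PM.
That matches the stated 2:02 PM, so the schedule is consistent.

Yes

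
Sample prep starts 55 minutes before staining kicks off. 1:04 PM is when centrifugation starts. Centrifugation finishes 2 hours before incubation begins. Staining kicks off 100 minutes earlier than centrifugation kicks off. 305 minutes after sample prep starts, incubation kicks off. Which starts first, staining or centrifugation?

Staining starts at 1:04 PM − 100 min = 11:24 AM.
Staining starts at 11:24 AM and centrifugation starts at 1:04 PM, so staining is first.

staining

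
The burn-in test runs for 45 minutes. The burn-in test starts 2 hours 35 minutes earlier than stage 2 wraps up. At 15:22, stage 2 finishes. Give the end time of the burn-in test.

13:32

The burn-in test starts at 15:22 − 155 min = 12:47.
The burn-in test ends at 12:47 + 45 min = 13:32.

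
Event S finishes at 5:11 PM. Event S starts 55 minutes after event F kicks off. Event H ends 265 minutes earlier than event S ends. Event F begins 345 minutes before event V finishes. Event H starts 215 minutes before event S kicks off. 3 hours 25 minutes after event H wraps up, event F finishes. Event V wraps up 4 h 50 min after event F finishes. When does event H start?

Event H ends at 5:11 PM − 265 min = 12:46 PM.
Event F ends at 12:46 PM + 205 min = 4:11 PM.
Event V ends at 4:11 PM + 290 min = 9:01 PM.
Event F starts at 9:01 PM − 345 min = 3:16 PM.
Event S starts at 3:16 PM + 55 min = 4:11 PM.
Event H starts at 4:11 PM − 215 min = 12:36 PM.

12:36 PM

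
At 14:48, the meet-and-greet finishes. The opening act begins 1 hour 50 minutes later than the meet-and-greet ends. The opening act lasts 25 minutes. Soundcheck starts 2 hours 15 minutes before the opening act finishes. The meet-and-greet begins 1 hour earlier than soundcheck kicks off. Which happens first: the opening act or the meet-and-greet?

the meet-and-greet

The opening act starts at 14:48 + 110 min = 16:38.
The opening act ends at 16:38 + 25 min = 17:03.
Soundcheck starts at 17:03 − 135 min = 14:48.
The meet-and-greet starts at 14:48 − 60 min = 13:48.
The opening act starts at 16:38 and the meet-and-greet starts at 13:48, so the meet-and-greet is first.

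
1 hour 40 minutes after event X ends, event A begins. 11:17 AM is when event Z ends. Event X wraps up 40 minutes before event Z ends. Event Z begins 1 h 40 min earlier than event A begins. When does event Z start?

Event X ends at 11:17 AM − 40 min = 10:37 AM.
Event A starts at 10:37 AM + 100 min = 12:17 PM.
Event Z starts at 12:17 PM − 100 min = 10:37 AM.

10:37 AM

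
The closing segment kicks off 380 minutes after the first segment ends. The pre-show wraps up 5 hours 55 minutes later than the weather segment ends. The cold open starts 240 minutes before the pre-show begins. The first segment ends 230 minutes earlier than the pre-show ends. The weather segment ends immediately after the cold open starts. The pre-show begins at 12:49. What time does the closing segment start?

17:14

The cold open starts at 12:49 − 240 min = 08:49.
So the weather segment ends at 08:49.
The pre-show ends at 08:49 + 355 min = 14:44.
The first segment ends at 14:44 − 230 min = 10:54.
The closing segment starts at 10:54 + 380 min = 17:14.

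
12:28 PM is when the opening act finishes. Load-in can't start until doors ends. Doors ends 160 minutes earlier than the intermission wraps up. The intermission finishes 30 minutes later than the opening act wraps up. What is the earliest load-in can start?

The intermission ends at 12:28 PM + 30 min = 12:58 PM.
Doors ends at 12:58 PM − 160 min = 10:18 AM.
Load-in is bounded by doors, so the earliest it can start is 10:18 AM.

10:18 AM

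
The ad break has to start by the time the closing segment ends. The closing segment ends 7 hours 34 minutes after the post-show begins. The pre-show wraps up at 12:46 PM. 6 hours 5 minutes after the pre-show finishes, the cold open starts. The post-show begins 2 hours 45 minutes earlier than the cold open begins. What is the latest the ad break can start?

11:40 PM

The cold open starts at 12:46 PM + 365 min = 6:51 PM.
The post-show starts at 6:51 PM − 165 min = 4:06 PM.
The closing segment ends at 4:06 PM + 454 min = 11:40 PM.
The ad break is bounded by the closing segment, so the latest it can start is 11:40 PM.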